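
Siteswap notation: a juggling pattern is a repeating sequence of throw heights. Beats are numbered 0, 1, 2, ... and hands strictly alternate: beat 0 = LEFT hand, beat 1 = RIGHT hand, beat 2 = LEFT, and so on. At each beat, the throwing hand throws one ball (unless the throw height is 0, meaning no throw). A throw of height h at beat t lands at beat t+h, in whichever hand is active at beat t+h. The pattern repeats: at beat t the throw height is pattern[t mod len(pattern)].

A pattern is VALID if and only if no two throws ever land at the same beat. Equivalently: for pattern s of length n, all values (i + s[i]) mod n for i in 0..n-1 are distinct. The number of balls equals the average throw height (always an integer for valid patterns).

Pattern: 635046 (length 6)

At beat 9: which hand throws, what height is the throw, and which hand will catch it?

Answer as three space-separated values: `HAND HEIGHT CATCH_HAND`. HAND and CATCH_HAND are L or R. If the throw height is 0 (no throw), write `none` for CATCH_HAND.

Answer: R 0 none

Derivation:
Beat 9: 9 mod 2 = 1, so hand = R
Throw height = pattern[9 mod 6] = pattern[3] = 0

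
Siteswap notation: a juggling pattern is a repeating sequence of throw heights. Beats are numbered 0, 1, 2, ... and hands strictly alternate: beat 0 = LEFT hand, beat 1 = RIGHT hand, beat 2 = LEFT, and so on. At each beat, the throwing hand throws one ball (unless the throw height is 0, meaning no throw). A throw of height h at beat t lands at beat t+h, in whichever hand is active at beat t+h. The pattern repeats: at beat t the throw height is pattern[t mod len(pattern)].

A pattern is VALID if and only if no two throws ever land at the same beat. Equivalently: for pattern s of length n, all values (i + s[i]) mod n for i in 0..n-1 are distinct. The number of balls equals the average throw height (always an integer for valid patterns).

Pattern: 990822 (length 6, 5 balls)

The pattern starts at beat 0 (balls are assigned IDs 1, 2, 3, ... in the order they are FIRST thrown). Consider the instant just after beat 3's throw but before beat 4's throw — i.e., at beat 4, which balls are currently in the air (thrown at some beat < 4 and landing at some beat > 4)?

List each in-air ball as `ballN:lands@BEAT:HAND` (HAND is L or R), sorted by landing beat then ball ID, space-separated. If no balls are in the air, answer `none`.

Beat 0 (L): throw ball1 h=9 -> lands@9:R; in-air after throw: [b1@9:R]
Beat 1 (R): throw ball2 h=9 -> lands@10:L; in-air after throw: [b1@9:R b2@10:L]
Beat 3 (R): throw ball3 h=8 -> lands@11:R; in-air after throw: [b1@9:R b2@10:L b3@11:R]
Beat 4 (L): throw ball4 h=2 -> lands@6:L; in-air after throw: [b4@6:L b1@9:R b2@10:L b3@11:R]

Answer: ball1:lands@9:R ball2:lands@10:L ball3:lands@11:R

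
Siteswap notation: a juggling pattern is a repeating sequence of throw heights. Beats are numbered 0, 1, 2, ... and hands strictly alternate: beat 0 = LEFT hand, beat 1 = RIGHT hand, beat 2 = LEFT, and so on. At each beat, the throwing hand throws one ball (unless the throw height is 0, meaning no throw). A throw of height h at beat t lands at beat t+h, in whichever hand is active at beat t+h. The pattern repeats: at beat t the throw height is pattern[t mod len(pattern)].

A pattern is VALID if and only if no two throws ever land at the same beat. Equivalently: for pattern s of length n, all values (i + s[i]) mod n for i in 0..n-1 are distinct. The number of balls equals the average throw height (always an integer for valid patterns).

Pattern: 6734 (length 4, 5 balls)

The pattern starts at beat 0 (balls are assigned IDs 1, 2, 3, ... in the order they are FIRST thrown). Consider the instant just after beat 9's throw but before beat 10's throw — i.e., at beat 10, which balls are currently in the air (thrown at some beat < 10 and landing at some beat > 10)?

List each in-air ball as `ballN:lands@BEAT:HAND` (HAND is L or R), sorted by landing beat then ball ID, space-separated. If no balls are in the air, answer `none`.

Beat 0 (L): throw ball1 h=6 -> lands@6:L; in-air after throw: [b1@6:L]
Beat 1 (R): throw ball2 h=7 -> lands@8:L; in-air after throw: [b1@6:L b2@8:L]
Beat 2 (L): throw ball3 h=3 -> lands@5:R; in-air after throw: [b3@5:R b1@6:L b2@8:L]
Beat 3 (R): throw ball4 h=4 -> lands@7:R; in-air after throw: [b3@5:R b1@6:L b4@7:R b2@8:L]
Beat 4 (L): throw ball5 h=6 -> lands@10:L; in-air after throw: [b3@5:R b1@6:L b4@7:R b2@8:L b5@10:L]
Beat 5 (R): throw ball3 h=7 -> lands@12:L; in-air after throw: [b1@6:L b4@7:R b2@8:L b5@10:L b3@12:L]
Beat 6 (L): throw ball1 h=3 -> lands@9:R; in-air after throw: [b4@7:R b2@8:L b1@9:R b5@10:L b3@12:L]
Beat 7 (R): throw ball4 h=4 -> lands@11:R; in-air after throw: [b2@8:L b1@9:R b5@10:L b4@11:R b3@12:L]
Beat 8 (L): throw ball2 h=6 -> lands@14:L; in-air after throw: [b1@9:R b5@10:L b4@11:R b3@12:L b2@14:L]
Beat 9 (R): throw ball1 h=7 -> lands@16:L; in-air after throw: [b5@10:L b4@11:R b3@12:L b2@14:L b1@16:L]
Beat 10 (L): throw ball5 h=3 -> lands@13:R; in-air after throw: [b4@11:R b3@12:L b5@13:R b2@14:L b1@16:L]

Answer: ball4:lands@11:R ball3:lands@12:L ball2:lands@14:L ball1:lands@16:L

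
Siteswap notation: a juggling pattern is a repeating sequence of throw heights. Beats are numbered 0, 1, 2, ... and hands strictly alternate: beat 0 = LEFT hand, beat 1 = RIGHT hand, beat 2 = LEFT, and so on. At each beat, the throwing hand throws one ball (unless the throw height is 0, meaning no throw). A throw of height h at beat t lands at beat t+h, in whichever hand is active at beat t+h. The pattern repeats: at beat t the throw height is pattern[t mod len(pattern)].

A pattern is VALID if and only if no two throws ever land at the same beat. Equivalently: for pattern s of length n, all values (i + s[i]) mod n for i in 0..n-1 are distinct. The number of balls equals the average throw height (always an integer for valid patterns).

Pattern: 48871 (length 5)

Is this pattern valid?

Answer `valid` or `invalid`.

Answer: invalid

Derivation:
i=0: (i + s[i]) mod n = (0 + 4) mod 5 = 4
i=1: (i + s[i]) mod n = (1 + 8) mod 5 = 4
i=2: (i + s[i]) mod n = (2 + 8) mod 5 = 0
i=3: (i + s[i]) mod n = (3 + 7) mod 5 = 0
i=4: (i + s[i]) mod n = (4 + 1) mod 5 = 0
Residues: [4, 4, 0, 0, 0], distinct: False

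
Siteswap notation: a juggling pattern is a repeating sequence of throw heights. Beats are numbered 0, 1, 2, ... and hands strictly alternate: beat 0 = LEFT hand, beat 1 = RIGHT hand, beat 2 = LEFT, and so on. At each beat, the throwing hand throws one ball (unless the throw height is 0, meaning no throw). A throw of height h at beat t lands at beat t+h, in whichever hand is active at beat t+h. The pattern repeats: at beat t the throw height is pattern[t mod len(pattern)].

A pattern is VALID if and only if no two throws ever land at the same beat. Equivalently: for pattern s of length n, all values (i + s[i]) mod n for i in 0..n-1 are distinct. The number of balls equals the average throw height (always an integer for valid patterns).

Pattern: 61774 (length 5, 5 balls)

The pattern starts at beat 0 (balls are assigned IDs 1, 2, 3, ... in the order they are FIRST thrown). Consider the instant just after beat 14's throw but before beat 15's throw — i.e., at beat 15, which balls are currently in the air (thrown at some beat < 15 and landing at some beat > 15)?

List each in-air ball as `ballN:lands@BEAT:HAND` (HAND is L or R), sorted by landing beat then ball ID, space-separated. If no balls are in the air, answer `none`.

Beat 0 (L): throw ball1 h=6 -> lands@6:L; in-air after throw: [b1@6:L]
Beat 1 (R): throw ball2 h=1 -> lands@2:L; in-air after throw: [b2@2:L b1@6:L]
Beat 2 (L): throw ball2 h=7 -> lands@9:R; in-air after throw: [b1@6:L b2@9:R]
Beat 3 (R): throw ball3 h=7 -> lands@10:L; in-air after throw: [b1@6:L b2@9:R b3@10:L]
Beat 4 (L): throw ball4 h=4 -> lands@8:L; in-air after throw: [b1@6:L b4@8:L b2@9:R b3@10:L]
Beat 5 (R): throw ball5 h=6 -> lands@11:R; in-air after throw: [b1@6:L b4@8:L b2@9:R b3@10:L b5@11:R]
Beat 6 (L): throw ball1 h=1 -> lands@7:R; in-air after throw: [b1@7:R b4@8:L b2@9:R b3@10:L b5@11:R]
Beat 7 (R): throw ball1 h=7 -> lands@14:L; in-air after throw: [b4@8:L b2@9:R b3@10:L b5@11:R b1@14:L]
Beat 8 (L): throw ball4 h=7 -> lands@15:R; in-air after throw: [b2@9:R b3@10:L b5@11:R b1@14:L b4@15:R]
Beat 9 (R): throw ball2 h=4 -> lands@13:R; in-air after throw: [b3@10:L b5@11:R b2@13:R b1@14:L b4@15:R]
Beat 10 (L): throw ball3 h=6 -> lands@16:L; in-air after throw: [b5@11:R b2@13:R b1@14:L b4@15:R b3@16:L]
Beat 11 (R): throw ball5 h=1 -> lands@12:L; in-air after throw: [b5@12:L b2@13:R b1@14:L b4@15:R b3@16:L]
Beat 12 (L): throw ball5 h=7 -> lands@19:R; in-air after throw: [b2@13:R b1@14:L b4@15:R b3@16:L b5@19:R]
Beat 13 (R): throw ball2 h=7 -> lands@20:L; in-air after throw: [b1@14:L b4@15:R b3@16:L b5@19:R b2@20:L]
Beat 14 (L): throw ball1 h=4 -> lands@18:L; in-air after throw: [b4@15:R b3@16:L b1@18:L b5@19:R b2@20:L]
Beat 15 (R): throw ball4 h=6 -> lands@21:R; in-air after throw: [b3@16:L b1@18:L b5@19:R b2@20:L b4@21:R]

Answer: ball3:lands@16:L ball1:lands@18:L ball5:lands@19:R ball2:lands@20:L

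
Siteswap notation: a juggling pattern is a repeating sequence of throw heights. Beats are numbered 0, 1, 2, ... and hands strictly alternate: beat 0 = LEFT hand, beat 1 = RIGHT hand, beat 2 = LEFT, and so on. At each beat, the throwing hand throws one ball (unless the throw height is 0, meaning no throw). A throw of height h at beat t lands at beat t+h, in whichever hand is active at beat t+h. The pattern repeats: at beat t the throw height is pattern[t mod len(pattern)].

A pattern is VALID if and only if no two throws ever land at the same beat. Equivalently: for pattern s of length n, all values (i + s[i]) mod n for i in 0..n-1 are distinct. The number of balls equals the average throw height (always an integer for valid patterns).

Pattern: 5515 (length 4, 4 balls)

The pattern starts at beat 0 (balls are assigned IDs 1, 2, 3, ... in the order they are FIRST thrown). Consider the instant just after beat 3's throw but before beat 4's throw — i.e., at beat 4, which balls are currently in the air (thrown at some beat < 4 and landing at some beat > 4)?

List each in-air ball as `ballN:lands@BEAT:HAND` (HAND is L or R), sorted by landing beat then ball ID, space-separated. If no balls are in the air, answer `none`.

Beat 0 (L): throw ball1 h=5 -> lands@5:R; in-air after throw: [b1@5:R]
Beat 1 (R): throw ball2 h=5 -> lands@6:L; in-air after throw: [b1@5:R b2@6:L]
Beat 2 (L): throw ball3 h=1 -> lands@3:R; in-air after throw: [b3@3:R b1@5:R b2@6:L]
Beat 3 (R): throw ball3 h=5 -> lands@8:L; in-air after throw: [b1@5:R b2@6:L b3@8:L]
Beat 4 (L): throw ball4 h=5 -> lands@9:R; in-air after throw: [b1@5:R b2@6:L b3@8:L b4@9:R]

Answer: ball1:lands@5:R ball2:lands@6:L ball3:lands@8:L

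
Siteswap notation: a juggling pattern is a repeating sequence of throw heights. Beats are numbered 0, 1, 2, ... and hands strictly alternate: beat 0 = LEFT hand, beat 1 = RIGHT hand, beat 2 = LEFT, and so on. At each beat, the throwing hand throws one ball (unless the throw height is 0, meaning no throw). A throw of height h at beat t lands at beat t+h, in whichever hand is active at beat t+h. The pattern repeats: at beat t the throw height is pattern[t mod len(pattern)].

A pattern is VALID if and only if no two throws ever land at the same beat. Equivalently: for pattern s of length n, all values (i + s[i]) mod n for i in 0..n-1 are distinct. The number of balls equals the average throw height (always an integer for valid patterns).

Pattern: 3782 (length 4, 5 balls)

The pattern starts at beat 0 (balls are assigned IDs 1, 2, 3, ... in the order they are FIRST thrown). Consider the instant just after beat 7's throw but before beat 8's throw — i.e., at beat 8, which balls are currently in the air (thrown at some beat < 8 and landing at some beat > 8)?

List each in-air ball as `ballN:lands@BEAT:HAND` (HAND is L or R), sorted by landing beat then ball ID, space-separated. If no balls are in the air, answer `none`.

Beat 0 (L): throw ball1 h=3 -> lands@3:R; in-air after throw: [b1@3:R]
Beat 1 (R): throw ball2 h=7 -> lands@8:L; in-air after throw: [b1@3:R b2@8:L]
Beat 2 (L): throw ball3 h=8 -> lands@10:L; in-air after throw: [b1@3:R b2@8:L b3@10:L]
Beat 3 (R): throw ball1 h=2 -> lands@5:R; in-air after throw: [b1@5:R b2@8:L b3@10:L]
Beat 4 (L): throw ball4 h=3 -> lands@7:R; in-air after throw: [b1@5:R b4@7:R b2@8:L b3@10:L]
Beat 5 (R): throw ball1 h=7 -> lands@12:L; in-air after throw: [b4@7:R b2@8:L b3@10:L b1@12:L]
Beat 6 (L): throw ball5 h=8 -> lands@14:L; in-air after throw: [b4@7:R b2@8:L b3@10:L b1@12:L b5@14:L]
Beat 7 (R): throw ball4 h=2 -> lands@9:R; in-air after throw: [b2@8:L b4@9:R b3@10:L b1@12:L b5@14:L]
Beat 8 (L): throw ball2 h=3 -> lands@11:R; in-air after throw: [b4@9:R b3@10:L b2@11:R b1@12:L b5@14:L]

Answer: ball4:lands@9:R ball3:lands@10:L ball1:lands@12:L ball5:lands@14:L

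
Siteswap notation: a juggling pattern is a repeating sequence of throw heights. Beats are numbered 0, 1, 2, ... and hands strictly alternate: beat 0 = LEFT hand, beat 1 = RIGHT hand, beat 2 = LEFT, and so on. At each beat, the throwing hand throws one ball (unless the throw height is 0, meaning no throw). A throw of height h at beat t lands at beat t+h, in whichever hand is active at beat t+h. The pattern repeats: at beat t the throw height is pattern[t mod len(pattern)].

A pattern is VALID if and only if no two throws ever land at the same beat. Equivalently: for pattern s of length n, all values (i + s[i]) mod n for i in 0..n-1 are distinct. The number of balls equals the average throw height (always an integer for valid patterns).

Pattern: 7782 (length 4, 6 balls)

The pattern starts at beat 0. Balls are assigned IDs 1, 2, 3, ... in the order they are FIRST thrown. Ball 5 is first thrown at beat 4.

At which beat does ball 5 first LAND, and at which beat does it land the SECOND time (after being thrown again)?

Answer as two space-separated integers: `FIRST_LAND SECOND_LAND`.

Answer: 11 13

Derivation:
Beat 0 (L): throw ball1 h=7 -> lands@7:R; in-air after throw: [b1@7:R]
Beat 1 (R): throw ball2 h=7 -> lands@8:L; in-air after throw: [b1@7:R b2@8:L]
Beat 2 (L): throw ball3 h=8 -> lands@10:L; in-air after throw: [b1@7:R b2@8:L b3@10:L]
Beat 3 (R): throw ball4 h=2 -> lands@5:R; in-air after throw: [b4@5:R b1@7:R b2@8:L b3@10:L]
Beat 4 (L): throw ball5 h=7 -> lands@11:R; in-air after throw: [b4@5:R b1@7:R b2@8:L b3@10:L b5@11:R]
Beat 5 (R): throw ball4 h=7 -> lands@12:L; in-air after throw: [b1@7:R b2@8:L b3@10:L b5@11:R b4@12:L]
Beat 6 (L): throw ball6 h=8 -> lands@14:L; in-air after throw: [b1@7:R b2@8:L b3@10:L b5@11:R b4@12:L b6@14:L]
Beat 7 (R): throw ball1 h=2 -> lands@9:R; in-air after throw: [b2@8:L b1@9:R b3@10:L b5@11:R b4@12:L b6@14:L]
Beat 8 (L): throw ball2 h=7 -> lands@15:R; in-air after throw: [b1@9:R b3@10:L b5@11:R b4@12:L b6@14:L b2@15:R]
Beat 9 (R): throw ball1 h=7 -> lands@16:L; in-air after throw: [b3@10:L b5@11:R b4@12:L b6@14:L b2@15:R b1@16:L]
Beat 10 (L): throw ball3 h=8 -> lands@18:L; in-air after throw: [b5@11:R b4@12:L b6@14:L b2@15:R b1@16:L b3@18:L]
Beat 11 (R): throw ball5 h=2 -> lands@13:R; in-air after throw: [b4@12:L b5@13:R b6@14:L b2@15:R b1@16:L b3@18:L]
Beat 12 (L): throw ball4 h=7 -> lands@19:R; in-air after throw: [b5@13:R b6@14:L b2@15:R b1@16:L b3@18:L b4@19:R]
Beat 13 (R): throw ball5 h=7 -> lands@20:L; in-air after throw: [b6@14:L b2@15:R b1@16:L b3@18:L b4@19:R b5@20:L]
Ball 5: thrown@4 h=7 -> first land @11; rethrown@11 h=2 -> second land @13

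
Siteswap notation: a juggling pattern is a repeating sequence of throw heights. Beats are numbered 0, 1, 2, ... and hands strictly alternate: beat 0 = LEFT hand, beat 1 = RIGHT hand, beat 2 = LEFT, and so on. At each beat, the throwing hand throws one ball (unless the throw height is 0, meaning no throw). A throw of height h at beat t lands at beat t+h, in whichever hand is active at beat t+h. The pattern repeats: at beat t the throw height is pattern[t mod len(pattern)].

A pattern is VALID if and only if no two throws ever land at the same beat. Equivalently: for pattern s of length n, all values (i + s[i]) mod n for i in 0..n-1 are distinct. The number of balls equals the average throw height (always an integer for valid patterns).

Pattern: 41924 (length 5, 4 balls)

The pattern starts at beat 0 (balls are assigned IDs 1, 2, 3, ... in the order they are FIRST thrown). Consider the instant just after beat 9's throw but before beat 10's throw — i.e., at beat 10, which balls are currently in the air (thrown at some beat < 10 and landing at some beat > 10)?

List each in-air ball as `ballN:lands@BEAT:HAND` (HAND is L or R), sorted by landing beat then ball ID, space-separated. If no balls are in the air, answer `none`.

Beat 0 (L): throw ball1 h=4 -> lands@4:L; in-air after throw: [b1@4:L]
Beat 1 (R): throw ball2 h=1 -> lands@2:L; in-air after throw: [b2@2:L b1@4:L]
Beat 2 (L): throw ball2 h=9 -> lands@11:R; in-air after throw: [b1@4:L b2@11:R]
Beat 3 (R): throw ball3 h=2 -> lands@5:R; in-air after throw: [b1@4:L b3@5:R b2@11:R]
Beat 4 (L): throw ball1 h=4 -> lands@8:L; in-air after throw: [b3@5:R b1@8:L b2@11:R]
Beat 5 (R): throw ball3 h=4 -> lands@9:R; in-air after throw: [b1@8:L b3@9:R b2@11:R]
Beat 6 (L): throw ball4 h=1 -> lands@7:R; in-air after throw: [b4@7:R b1@8:L b3@9:R b2@11:R]
Beat 7 (R): throw ball4 h=9 -> lands@16:L; in-air after throw: [b1@8:L b3@9:R b2@11:R b4@16:L]
Beat 8 (L): throw ball1 h=2 -> lands@10:L; in-air after throw: [b3@9:R b1@10:L b2@11:R b4@16:L]
Beat 9 (R): throw ball3 h=4 -> lands@13:R; in-air after throw: [b1@10:L b2@11:R b3@13:R b4@16:L]
Beat 10 (L): throw ball1 h=4 -> lands@14:L; in-air after throw: [b2@11:R b3@13:R b1@14:L b4@16:L]

Answer: ball2:lands@11:R ball3:lands@13:R ball4:lands@16:L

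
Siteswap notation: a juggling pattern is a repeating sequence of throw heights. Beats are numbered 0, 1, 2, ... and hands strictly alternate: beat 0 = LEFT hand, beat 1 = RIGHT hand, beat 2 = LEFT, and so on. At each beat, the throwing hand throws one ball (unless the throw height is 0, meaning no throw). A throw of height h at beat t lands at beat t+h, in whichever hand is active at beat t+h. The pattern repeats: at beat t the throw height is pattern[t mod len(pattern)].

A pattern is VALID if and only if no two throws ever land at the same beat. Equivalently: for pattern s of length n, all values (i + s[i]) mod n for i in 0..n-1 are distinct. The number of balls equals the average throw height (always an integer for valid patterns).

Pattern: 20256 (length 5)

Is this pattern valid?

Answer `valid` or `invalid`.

i=0: (i + s[i]) mod n = (0 + 2) mod 5 = 2
i=1: (i + s[i]) mod n = (1 + 0) mod 5 = 1
i=2: (i + s[i]) mod n = (2 + 2) mod 5 = 4
i=3: (i + s[i]) mod n = (3 + 5) mod 5 = 3
i=4: (i + s[i]) mod n = (4 + 6) mod 5 = 0
Residues: [2, 1, 4, 3, 0], distinct: True

Answer: valid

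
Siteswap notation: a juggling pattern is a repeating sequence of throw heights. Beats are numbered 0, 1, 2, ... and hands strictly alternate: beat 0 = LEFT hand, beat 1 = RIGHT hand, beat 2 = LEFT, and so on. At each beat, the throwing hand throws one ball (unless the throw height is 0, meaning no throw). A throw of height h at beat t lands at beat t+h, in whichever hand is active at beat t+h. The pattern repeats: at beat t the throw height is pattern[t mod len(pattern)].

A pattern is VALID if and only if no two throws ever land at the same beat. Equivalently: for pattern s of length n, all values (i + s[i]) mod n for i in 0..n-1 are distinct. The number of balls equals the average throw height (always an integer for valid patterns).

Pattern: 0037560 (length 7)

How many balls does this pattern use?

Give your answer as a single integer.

Pattern = [0, 0, 3, 7, 5, 6, 0], length n = 7
  position 0: throw height = 0, running sum = 0
  position 1: throw height = 0, running sum = 0
  position 2: throw height = 3, running sum = 3
  position 3: throw height = 7, running sum = 10
  position 4: throw height = 5, running sum = 15
  position 5: throw height = 6, running sum = 21
  position 6: throw height = 0, running sum = 21
Total sum = 21; balls = sum / n = 21 / 7 = 3

Answer: 3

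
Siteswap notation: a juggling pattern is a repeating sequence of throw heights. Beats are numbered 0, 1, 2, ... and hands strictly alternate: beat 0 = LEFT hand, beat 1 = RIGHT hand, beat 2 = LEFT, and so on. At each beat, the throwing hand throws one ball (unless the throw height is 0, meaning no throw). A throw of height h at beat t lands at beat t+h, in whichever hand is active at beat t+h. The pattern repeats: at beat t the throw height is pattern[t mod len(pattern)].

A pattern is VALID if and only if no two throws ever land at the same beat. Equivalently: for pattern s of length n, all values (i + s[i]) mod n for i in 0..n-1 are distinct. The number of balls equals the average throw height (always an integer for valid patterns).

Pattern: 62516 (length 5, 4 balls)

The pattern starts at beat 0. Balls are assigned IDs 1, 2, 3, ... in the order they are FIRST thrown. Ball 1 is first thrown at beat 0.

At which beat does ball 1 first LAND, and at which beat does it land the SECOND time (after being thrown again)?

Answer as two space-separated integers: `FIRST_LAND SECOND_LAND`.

Beat 0 (L): throw ball1 h=6 -> lands@6:L; in-air after throw: [b1@6:L]
Beat 1 (R): throw ball2 h=2 -> lands@3:R; in-air after throw: [b2@3:R b1@6:L]
Beat 2 (L): throw ball3 h=5 -> lands@7:R; in-air after throw: [b2@3:R b1@6:L b3@7:R]
Beat 3 (R): throw ball2 h=1 -> lands@4:L; in-air after throw: [b2@4:L b1@6:L b3@7:R]
Beat 4 (L): throw ball2 h=6 -> lands@10:L; in-air after throw: [b1@6:L b3@7:R b2@10:L]
Beat 5 (R): throw ball4 h=6 -> lands@11:R; in-air after throw: [b1@6:L b3@7:R b2@10:L b4@11:R]
Beat 6 (L): throw ball1 h=2 -> lands@8:L; in-air after throw: [b3@7:R b1@8:L b2@10:L b4@11:R]
Beat 7 (R): throw ball3 h=5 -> lands@12:L; in-air after throw: [b1@8:L b2@10:L b4@11:R b3@12:L]
Beat 8 (L): throw ball1 h=1 -> lands@9:R; in-air after throw: [b1@9:R b2@10:L b4@11:R b3@12:L]
Ball 1: thrown@0 h=6 -> first land @6; rethrown@6 h=2 -> second land @8

Answer: 6 8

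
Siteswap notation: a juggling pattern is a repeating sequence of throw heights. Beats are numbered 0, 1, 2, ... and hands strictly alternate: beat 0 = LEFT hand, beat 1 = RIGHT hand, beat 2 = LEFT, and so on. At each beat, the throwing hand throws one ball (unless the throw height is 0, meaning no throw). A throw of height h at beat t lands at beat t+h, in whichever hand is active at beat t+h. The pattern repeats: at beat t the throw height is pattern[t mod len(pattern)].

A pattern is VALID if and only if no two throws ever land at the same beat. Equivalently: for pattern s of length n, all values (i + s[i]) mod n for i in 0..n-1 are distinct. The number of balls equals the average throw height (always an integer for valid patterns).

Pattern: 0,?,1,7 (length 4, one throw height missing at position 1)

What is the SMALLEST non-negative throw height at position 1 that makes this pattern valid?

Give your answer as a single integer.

i=0: (0 + 0) mod 4 = 0
i=1: s[i]=? (unknown)
i=2: (2 + 1) mod 4 = 3
i=3: (3 + 7) mod 4 = 2
Known residues: [0, 2, 3]; need a permutation of 0..3, so missing residue r = 1
Need (1 + s) mod 4 = 1; smallest s = (1 - 1) mod 4 = 0

Answer: 0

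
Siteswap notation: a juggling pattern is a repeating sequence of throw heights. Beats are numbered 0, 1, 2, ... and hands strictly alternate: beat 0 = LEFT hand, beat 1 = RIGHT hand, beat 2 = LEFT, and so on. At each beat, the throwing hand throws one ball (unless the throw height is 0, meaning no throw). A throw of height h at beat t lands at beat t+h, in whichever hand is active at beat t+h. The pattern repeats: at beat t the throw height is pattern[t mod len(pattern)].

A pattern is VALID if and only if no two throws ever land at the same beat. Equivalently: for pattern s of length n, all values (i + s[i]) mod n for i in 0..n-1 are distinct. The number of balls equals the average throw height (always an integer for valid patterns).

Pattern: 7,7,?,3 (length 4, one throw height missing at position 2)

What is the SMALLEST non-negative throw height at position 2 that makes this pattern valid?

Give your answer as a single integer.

Answer: 3

Derivation:
i=0: (0 + 7) mod 4 = 3
i=1: (1 + 7) mod 4 = 0
i=2: s[i]=? (unknown)
i=3: (3 + 3) mod 4 = 2
Known residues: [0, 2, 3]; need a permutation of 0..3, so missing residue r = 1
Need (2 + s) mod 4 = 1; smallest s = (1 - 2) mod 4 = 3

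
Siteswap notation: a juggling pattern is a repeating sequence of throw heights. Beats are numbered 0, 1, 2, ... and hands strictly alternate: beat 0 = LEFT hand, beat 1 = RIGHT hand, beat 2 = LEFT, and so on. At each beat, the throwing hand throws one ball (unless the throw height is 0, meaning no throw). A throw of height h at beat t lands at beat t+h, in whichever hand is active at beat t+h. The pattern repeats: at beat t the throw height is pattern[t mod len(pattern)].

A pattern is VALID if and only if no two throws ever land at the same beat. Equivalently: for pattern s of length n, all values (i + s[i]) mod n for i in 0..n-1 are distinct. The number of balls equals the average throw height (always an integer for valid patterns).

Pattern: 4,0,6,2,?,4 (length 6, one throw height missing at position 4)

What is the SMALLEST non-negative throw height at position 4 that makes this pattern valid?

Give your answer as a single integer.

i=0: (0 + 4) mod 6 = 4
i=1: (1 + 0) mod 6 = 1
i=2: (2 + 6) mod 6 = 2
i=3: (3 + 2) mod 6 = 5
i=4: s[i]=? (unknown)
i=5: (5 + 4) mod 6 = 3
Known residues: [1, 2, 3, 4, 5]; need a permutation of 0..5, so missing residue r = 0
Need (4 + s) mod 6 = 0; smallest s = (0 - 4) mod 6 = 2

Answer: 2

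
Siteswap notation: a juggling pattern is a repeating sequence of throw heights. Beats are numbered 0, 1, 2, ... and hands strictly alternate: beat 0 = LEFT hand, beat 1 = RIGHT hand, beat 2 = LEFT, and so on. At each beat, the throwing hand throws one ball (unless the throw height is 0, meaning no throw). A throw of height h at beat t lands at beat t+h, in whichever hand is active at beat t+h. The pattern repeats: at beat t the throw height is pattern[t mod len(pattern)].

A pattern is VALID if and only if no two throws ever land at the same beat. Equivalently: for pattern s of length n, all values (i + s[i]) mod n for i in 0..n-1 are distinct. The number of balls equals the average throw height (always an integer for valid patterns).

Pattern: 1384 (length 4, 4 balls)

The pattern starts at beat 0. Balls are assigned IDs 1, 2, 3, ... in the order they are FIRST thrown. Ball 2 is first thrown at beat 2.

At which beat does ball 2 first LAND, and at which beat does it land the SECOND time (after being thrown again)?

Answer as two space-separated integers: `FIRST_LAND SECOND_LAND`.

Beat 0 (L): throw ball1 h=1 -> lands@1:R; in-air after throw: [b1@1:R]
Beat 1 (R): throw ball1 h=3 -> lands@4:L; in-air after throw: [b1@4:L]
Beat 2 (L): throw ball2 h=8 -> lands@10:L; in-air after throw: [b1@4:L b2@10:L]
Beat 3 (R): throw ball3 h=4 -> lands@7:R; in-air after throw: [b1@4:L b3@7:R b2@10:L]
Beat 4 (L): throw ball1 h=1 -> lands@5:R; in-air after throw: [b1@5:R b3@7:R b2@10:L]
Beat 5 (R): throw ball1 h=3 -> lands@8:L; in-air after throw: [b3@7:R b1@8:L b2@10:L]
Beat 6 (L): throw ball4 h=8 -> lands@14:L; in-air after throw: [b3@7:R b1@8:L b2@10:L b4@14:L]
Beat 7 (R): throw ball3 h=4 -> lands@11:R; in-air after throw: [b1@8:L b2@10:L b3@11:R b4@14:L]
Beat 8 (L): throw ball1 h=1 -> lands@9:R; in-air after throw: [b1@9:R b2@10:L b3@11:R b4@14:L]
Beat 9 (R): throw ball1 h=3 -> lands@12:L; in-air after throw: [b2@10:L b3@11:R b1@12:L b4@14:L]
Beat 10 (L): throw ball2 h=8 -> lands@18:L; in-air after throw: [b3@11:R b1@12:L b4@14:L b2@18:L]
Beat 11 (R): throw ball3 h=4 -> lands@15:R; in-air after throw: [b1@12:L b4@14:L b3@15:R b2@18:L]
Ball 2: thrown@2 h=8 -> first land @10; rethrown@10 h=8 -> second land @18

Answer: 10 18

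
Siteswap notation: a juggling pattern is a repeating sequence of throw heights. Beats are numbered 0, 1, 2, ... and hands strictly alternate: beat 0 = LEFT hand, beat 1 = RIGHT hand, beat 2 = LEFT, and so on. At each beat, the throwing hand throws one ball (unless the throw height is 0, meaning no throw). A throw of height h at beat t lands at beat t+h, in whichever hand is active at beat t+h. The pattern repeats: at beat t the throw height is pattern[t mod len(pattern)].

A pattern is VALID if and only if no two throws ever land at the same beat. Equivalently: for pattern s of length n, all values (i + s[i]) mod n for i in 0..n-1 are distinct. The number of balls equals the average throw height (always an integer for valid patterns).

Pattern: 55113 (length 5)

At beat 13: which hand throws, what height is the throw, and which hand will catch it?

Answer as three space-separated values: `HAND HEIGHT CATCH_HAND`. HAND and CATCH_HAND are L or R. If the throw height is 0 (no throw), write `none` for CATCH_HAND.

Answer: R 1 L

Derivation:
Beat 13: 13 mod 2 = 1, so hand = R
Throw height = pattern[13 mod 5] = pattern[3] = 1
Lands at beat 13+1=14, 14 mod 2 = 0, so catch hand = L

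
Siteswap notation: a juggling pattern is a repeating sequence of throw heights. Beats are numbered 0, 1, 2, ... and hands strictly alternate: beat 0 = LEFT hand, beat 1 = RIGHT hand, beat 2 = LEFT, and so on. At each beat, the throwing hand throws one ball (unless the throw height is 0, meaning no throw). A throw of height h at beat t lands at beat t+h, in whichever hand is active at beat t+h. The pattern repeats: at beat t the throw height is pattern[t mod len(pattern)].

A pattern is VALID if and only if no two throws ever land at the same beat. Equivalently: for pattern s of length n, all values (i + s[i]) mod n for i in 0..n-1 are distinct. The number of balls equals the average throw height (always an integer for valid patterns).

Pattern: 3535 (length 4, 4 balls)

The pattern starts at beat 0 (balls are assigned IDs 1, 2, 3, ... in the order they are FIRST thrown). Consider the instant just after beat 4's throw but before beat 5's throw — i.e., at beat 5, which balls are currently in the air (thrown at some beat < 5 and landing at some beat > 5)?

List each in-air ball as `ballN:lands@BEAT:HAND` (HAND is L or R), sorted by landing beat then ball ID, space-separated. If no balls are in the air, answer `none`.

Answer: ball2:lands@6:L ball4:lands@7:R ball1:lands@8:L

Derivation:
Beat 0 (L): throw ball1 h=3 -> lands@3:R; in-air after throw: [b1@3:R]
Beat 1 (R): throw ball2 h=5 -> lands@6:L; in-air after throw: [b1@3:R b2@6:L]
Beat 2 (L): throw ball3 h=3 -> lands@5:R; in-air after throw: [b1@3:R b3@5:R b2@6:L]
Beat 3 (R): throw ball1 h=5 -> lands@8:L; in-air after throw: [b3@5:R b2@6:L b1@8:L]
Beat 4 (L): throw ball4 h=3 -> lands@7:R; in-air after throw: [b3@5:R b2@6:L b4@7:R b1@8:L]
Beat 5 (R): throw ball3 h=5 -> lands@10:L; in-air after throw: [b2@6:L b4@7:R b1@8:L b3@10:L]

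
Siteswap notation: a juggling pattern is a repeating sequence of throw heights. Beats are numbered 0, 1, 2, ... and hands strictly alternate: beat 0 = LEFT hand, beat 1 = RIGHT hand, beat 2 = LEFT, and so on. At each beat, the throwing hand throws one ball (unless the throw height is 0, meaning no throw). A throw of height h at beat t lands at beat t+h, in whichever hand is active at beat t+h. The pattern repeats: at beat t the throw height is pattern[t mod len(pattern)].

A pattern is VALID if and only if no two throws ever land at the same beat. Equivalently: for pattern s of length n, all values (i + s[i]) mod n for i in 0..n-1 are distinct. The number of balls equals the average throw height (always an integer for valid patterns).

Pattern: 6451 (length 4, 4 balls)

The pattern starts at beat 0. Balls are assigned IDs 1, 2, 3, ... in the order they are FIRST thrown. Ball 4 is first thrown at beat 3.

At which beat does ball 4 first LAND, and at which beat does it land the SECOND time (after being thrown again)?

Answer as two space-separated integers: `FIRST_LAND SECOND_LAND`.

Beat 0 (L): throw ball1 h=6 -> lands@6:L; in-air after throw: [b1@6:L]
Beat 1 (R): throw ball2 h=4 -> lands@5:R; in-air after throw: [b2@5:R b1@6:L]
Beat 2 (L): throw ball3 h=5 -> lands@7:R; in-air after throw: [b2@5:R b1@6:L b3@7:R]
Beat 3 (R): throw ball4 h=1 -> lands@4:L; in-air after throw: [b4@4:L b2@5:R b1@6:L b3@7:R]
Beat 4 (L): throw ball4 h=6 -> lands@10:L; in-air after throw: [b2@5:R b1@6:L b3@7:R b4@10:L]
Beat 5 (R): throw ball2 h=4 -> lands@9:R; in-air after throw: [b1@6:L b3@7:R b2@9:R b4@10:L]
Beat 6 (L): throw ball1 h=5 -> lands@11:R; in-air after throw: [b3@7:R b2@9:R b4@10:L b1@11:R]
Beat 7 (R): throw ball3 h=1 -> lands@8:L; in-air after throw: [b3@8:L b2@9:R b4@10:L b1@11:R]
Beat 8 (L): throw ball3 h=6 -> lands@14:L; in-air after throw: [b2@9:R b4@10:L b1@11:R b3@14:L]
Beat 9 (R): throw ball2 h=4 -> lands@13:R; in-air after throw: [b4@10:L b1@11:R b2@13:R b3@14:L]
Beat 10 (L): throw ball4 h=5 -> lands@15:R; in-air after throw: [b1@11:R b2@13:R b3@14:L b4@15:R]
Ball 4: thrown@3 h=1 -> first land @4; rethrown@4 h=6 -> second land @10

Answer: 4 10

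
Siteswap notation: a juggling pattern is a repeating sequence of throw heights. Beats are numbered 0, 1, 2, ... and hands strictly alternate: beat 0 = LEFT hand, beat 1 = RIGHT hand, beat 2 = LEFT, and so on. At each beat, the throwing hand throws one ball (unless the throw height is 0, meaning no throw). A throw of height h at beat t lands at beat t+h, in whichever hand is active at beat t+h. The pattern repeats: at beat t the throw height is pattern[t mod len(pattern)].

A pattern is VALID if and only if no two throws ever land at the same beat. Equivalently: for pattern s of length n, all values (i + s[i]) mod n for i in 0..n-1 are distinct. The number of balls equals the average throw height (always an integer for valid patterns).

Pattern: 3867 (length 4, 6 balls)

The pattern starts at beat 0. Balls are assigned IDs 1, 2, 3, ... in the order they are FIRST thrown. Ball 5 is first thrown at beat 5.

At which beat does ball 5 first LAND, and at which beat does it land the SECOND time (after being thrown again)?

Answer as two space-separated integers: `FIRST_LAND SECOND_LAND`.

Beat 0 (L): throw ball1 h=3 -> lands@3:R; in-air after throw: [b1@3:R]
Beat 1 (R): throw ball2 h=8 -> lands@9:R; in-air after throw: [b1@3:R b2@9:R]
Beat 2 (L): throw ball3 h=6 -> lands@8:L; in-air after throw: [b1@3:R b3@8:L b2@9:R]
Beat 3 (R): throw ball1 h=7 -> lands@10:L; in-air after throw: [b3@8:L b2@9:R b1@10:L]
Beat 4 (L): throw ball4 h=3 -> lands@7:R; in-air after throw: [b4@7:R b3@8:L b2@9:R b1@10:L]
Beat 5 (R): throw ball5 h=8 -> lands@13:R; in-air after throw: [b4@7:R b3@8:L b2@9:R b1@10:L b5@13:R]
Beat 6 (L): throw ball6 h=6 -> lands@12:L; in-air after throw: [b4@7:R b3@8:L b2@9:R b1@10:L b6@12:L b5@13:R]
Beat 7 (R): throw ball4 h=7 -> lands@14:L; in-air after throw: [b3@8:L b2@9:R b1@10:L b6@12:L b5@13:R b4@14:L]
Beat 8 (L): throw ball3 h=3 -> lands@11:R; in-air after throw: [b2@9:R b1@10:L b3@11:R b6@12:L b5@13:R b4@14:L]
Beat 9 (R): throw ball2 h=8 -> lands@17:R; in-air after throw: [b1@10:L b3@11:R b6@12:L b5@13:R b4@14:L b2@17:R]
Beat 10 (L): throw ball1 h=6 -> lands@16:L; in-air after throw: [b3@11:R b6@12:L b5@13:R b4@14:L b1@16:L b2@17:R]
Beat 11 (R): throw ball3 h=7 -> lands@18:L; in-air after throw: [b6@12:L b5@13:R b4@14:L b1@16:L b2@17:R b3@18:L]
Beat 12 (L): throw ball6 h=3 -> lands@15:R; in-air after throw: [b5@13:R b4@14:L b6@15:R b1@16:L b2@17:R b3@18:L]
Beat 13 (R): throw ball5 h=8 -> lands@21:R; in-air after throw: [b4@14:L b6@15:R b1@16:L b2@17:R b3@18:L b5@21:R]
Beat 14 (L): throw ball4 h=6 -> lands@20:L; in-air after throw: [b6@15:R b1@16:L b2@17:R b3@18:L b4@20:L b5@21:R]
Beat 15 (R): throw ball6 h=7 -> lands@22:L; in-air after throw: [b1@16:L b2@17:R b3@18:L b4@20:L b5@21:R b6@22:L]
Beat 16 (L): throw ball1 h=3 -> lands@19:R; in-air after throw: [b2@17:R b3@18:L b1@19:R b4@20:L b5@21:R b6@22:L]
Beat 17 (R): throw ball2 h=8 -> lands@25:R; in-air after throw: [b3@18:L b1@19:R b4@20:L b5@21:R b6@22:L b2@25:R]
Beat 18 (L): throw ball3 h=6 -> lands@24:L; in-air after throw: [b1@19:R b4@20:L b5@21:R b6@22:L b3@24:L b2@25:R]
Ball 5: thrown@5 h=8 -> first land @13; rethrown@13 h=8 -> second land @21

Answer: 13 21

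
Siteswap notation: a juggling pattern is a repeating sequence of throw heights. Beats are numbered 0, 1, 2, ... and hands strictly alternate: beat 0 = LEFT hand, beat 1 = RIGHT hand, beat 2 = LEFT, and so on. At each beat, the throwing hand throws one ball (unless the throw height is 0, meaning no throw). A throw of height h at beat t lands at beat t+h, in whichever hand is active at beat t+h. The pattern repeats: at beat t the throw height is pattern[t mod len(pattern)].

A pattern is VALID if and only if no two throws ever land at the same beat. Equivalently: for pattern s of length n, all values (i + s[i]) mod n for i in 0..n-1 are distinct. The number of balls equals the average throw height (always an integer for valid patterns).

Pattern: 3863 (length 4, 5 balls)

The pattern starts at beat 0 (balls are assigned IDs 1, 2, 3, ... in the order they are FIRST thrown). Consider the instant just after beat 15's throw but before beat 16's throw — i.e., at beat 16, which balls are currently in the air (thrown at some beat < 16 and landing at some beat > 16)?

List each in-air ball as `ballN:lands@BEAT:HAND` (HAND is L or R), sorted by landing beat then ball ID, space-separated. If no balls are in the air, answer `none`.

Answer: ball2:lands@17:R ball1:lands@18:L ball3:lands@20:L ball5:lands@21:R

Derivation:
Beat 0 (L): throw ball1 h=3 -> lands@3:R; in-air after throw: [b1@3:R]
Beat 1 (R): throw ball2 h=8 -> lands@9:R; in-air after throw: [b1@3:R b2@9:R]
Beat 2 (L): throw ball3 h=6 -> lands@8:L; in-air after throw: [b1@3:R b3@8:L b2@9:R]
Beat 3 (R): throw ball1 h=3 -> lands@6:L; in-air after throw: [b1@6:L b3@8:L b2@9:R]
Beat 4 (L): throw ball4 h=3 -> lands@7:R; in-air after throw: [b1@6:L b4@7:R b3@8:L b2@9:R]
Beat 5 (R): throw ball5 h=8 -> lands@13:R; in-air after throw: [b1@6:L b4@7:R b3@8:L b2@9:R b5@13:R]
Beat 6 (L): throw ball1 h=6 -> lands@12:L; in-air after throw: [b4@7:R b3@8:L b2@9:R b1@12:L b5@13:R]
Beat 7 (R): throw ball4 h=3 -> lands@10:L; in-air after throw: [b3@8:L b2@9:R b4@10:L b1@12:L b5@13:R]
Beat 8 (L): throw ball3 h=3 -> lands@11:R; in-air after throw: [b2@9:R b4@10:L b3@11:R b1@12:L b5@13:R]
Beat 9 (R): throw ball2 h=8 -> lands@17:R; in-air after throw: [b4@10:L b3@11:R b1@12:L b5@13:R b2@17:R]
Beat 10 (L): throw ball4 h=6 -> lands@16:L; in-air after throw: [b3@11:R b1@12:L b5@13:R b4@16:L b2@17:R]
Beat 11 (R): throw ball3 h=3 -> lands@14:L; in-air after throw: [b1@12:L b5@13:R b3@14:L b4@16:L b2@17:R]
Beat 12 (L): throw ball1 h=3 -> lands@15:R; in-air after throw: [b5@13:R b3@14:L b1@15:R b4@16:L b2@17:R]
Beat 13 (R): throw ball5 h=8 -> lands@21:R; in-air after throw: [b3@14:L b1@15:R b4@16:L b2@17:R b5@21:R]
Beat 14 (L): throw ball3 h=6 -> lands@20:L; in-air after throw: [b1@15:R b4@16:L b2@17:R b3@20:L b5@21:R]
Beat 15 (R): throw ball1 h=3 -> lands@18:L; in-air after throw: [b4@16:L b2@17:R b1@18:L b3@20:L b5@21:R]
Beat 16 (L): throw ball4 h=3 -> lands@19:R; in-air after throw: [b2@17:R b1@18:L b4@19:R b3@20:L b5@21:R]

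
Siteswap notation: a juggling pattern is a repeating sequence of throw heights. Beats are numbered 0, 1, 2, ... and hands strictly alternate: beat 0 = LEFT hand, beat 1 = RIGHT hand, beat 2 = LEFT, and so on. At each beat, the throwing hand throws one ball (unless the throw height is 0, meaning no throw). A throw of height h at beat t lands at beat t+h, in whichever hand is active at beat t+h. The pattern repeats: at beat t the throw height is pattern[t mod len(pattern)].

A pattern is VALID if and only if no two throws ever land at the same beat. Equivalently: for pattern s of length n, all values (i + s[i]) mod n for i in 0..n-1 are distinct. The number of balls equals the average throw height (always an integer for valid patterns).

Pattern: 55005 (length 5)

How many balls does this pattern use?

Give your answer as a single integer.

Answer: 3

Derivation:
Pattern = [5, 5, 0, 0, 5], length n = 5
  position 0: throw height = 5, running sum = 5
  position 1: throw height = 5, running sum = 10
  position 2: throw height = 0, running sum = 10
  position 3: throw height = 0, running sum = 10
  position 4: throw height = 5, running sum = 15
Total sum = 15; balls = sum / n = 15 / 5 = 3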